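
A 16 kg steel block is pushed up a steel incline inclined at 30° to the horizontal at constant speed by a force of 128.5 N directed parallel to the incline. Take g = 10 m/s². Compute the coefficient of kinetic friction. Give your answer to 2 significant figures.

0.35

At constant speed ΣF = 0 along the incline. The applied 128.5 N acts up the slope; the weight component mg sin 30° = 80.000 N and kinetic friction μN both act down the slope.
So 128.5 = 80.000 + μ × 138.564, giving μ = (128.5 − 80.000) / 138.564 = 0.3500.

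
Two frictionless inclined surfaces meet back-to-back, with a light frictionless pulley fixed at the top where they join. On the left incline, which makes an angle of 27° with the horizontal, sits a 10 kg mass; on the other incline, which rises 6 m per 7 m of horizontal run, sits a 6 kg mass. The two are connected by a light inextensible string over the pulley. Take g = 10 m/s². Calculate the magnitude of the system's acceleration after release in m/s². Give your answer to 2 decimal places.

Resolve each weight along its own incline: the 10 kg mass has component 10 × 10 × sin 27° = 45.399 N down its slope, and the 6 kg mass has 6 × 10 × sin 40.60° = 39.047 N down its slope.
The 10 kg side's 45.399 N exceeds the other side's 39.047 N, so that mass slides down and the 6 kg mass slides up. Taking that direction as positive, Newton's second law for the whole system gives 45.399 − 39.047 = (10 + 6) a, so a = 6.352 / 16 = 0.3970 m/s².

0.40 m/s²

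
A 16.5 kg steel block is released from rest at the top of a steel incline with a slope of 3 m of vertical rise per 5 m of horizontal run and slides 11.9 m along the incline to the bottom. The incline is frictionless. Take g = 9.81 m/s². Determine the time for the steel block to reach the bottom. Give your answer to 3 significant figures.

2.17 s

The weight component along the incline is mg sin 30.96° = 83.279 N and the normal force is N = mg cos 30.96° = 138.798 N.
With no friction, a = g sin 30.96° = 5.0472 m/s².
Starting from rest, L = ½at², so t = √(2L/a) = √(2 × 11.9 / 5.0472) = 2.1715 s.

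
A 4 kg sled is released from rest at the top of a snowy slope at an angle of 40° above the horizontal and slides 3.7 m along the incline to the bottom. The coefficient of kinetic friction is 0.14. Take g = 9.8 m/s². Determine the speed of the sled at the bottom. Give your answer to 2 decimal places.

6.23 m/s

The weight component along the incline is mg sin 40° = 25.197 N and the normal force is N = mg cos 40° = 30.029 N.
Friction up the slope is f = μN = 0.14 × 30.029 = 4.204 N, so the net downslope force is 25.197 − 4.204 = 20.993 N and a = 20.993 / 4 = 5.2482 m/s².
Starting from rest over a distance of 3.7 m, v² = 2aL = 2 × 5.2482 × 3.7 = 38.8367, so v = 6.2319 m/s.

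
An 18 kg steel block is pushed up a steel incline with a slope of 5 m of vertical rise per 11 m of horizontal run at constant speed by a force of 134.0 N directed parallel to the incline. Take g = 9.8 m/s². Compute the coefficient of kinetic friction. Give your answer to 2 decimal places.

At constant speed ΣF = 0 along the incline. The applied 134.0 N acts up the slope; the weight component mg sin 24.44° = 72.995 N and kinetic friction μN both act down the slope.
So 134.0 = 72.995 + μ × 160.589, giving μ = (134.0 − 72.995) / 160.589 = 0.3799.

0.38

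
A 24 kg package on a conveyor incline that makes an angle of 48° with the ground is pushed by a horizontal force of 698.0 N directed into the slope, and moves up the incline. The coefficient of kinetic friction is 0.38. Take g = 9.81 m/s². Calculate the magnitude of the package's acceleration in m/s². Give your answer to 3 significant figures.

1.46 m/s²

The horizontal push has components F cos 48° = 698.0 × 0.6691 = 467.032 N up the incline and F sin 48° = 698.0 × 0.7431 = 518.684 N pressing into the surface.
The normal force is therefore N = mg cos 48° + F sin 48° = 157.533 + 518.684 = 676.217 N, and kinetic friction down the slope is μN = 0.38 × 676.217 = 256.962 N.
Along the incline: F cos 48° − mg sin 48° − μN = ma, so 467.032 − 174.955 − 256.962 = 24 a, giving a = 1.4631 m/s².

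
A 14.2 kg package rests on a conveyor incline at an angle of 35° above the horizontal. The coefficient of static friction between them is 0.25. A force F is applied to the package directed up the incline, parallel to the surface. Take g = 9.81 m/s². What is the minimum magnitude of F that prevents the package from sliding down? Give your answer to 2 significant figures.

51 N

The normal force is N = mg cos 35° = 114.110 N. With F at its minimum the package is on the verge of sliding down, so static friction is at its maximum μ_s N = 0.25 × 114.110 = 28.527 N and acts up the slope.
Equilibrium along the incline: F + μ_s N = mg sin 35°, so F = 79.900 − 28.527 = 51.373 N.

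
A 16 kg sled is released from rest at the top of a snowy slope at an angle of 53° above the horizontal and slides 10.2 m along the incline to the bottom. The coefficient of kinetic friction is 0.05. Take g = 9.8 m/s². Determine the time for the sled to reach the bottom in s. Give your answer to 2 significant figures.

1.6 s

The weight component along the incline is mg sin 53° = 125.226 N and the normal force is N = mg cos 53° = 94.365 N.
Friction up the slope is f = μN = 0.05 × 94.365 = 4.718 N, so the net downslope force is 125.226 − 4.718 = 120.508 N and a = 120.508 / 16 = 7.5317 m/s².
Starting from rest, L = ½at², so t = √(2L/a) = √(2 × 10.2 / 7.5317) = 1.6458 s.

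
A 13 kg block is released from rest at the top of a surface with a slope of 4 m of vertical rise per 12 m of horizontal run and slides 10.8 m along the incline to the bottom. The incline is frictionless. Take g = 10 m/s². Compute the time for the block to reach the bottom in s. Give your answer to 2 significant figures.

The weight component along the incline is mg sin 18.43° = 41.110 N and the normal force is N = mg cos 18.43° = 123.329 N.
With no friction, a = g sin 18.43° = 3.1623 m/s².
Starting from rest, L = ½at², so t = √(2L/a) = √(2 × 10.8 / 3.1623) = 2.6135 s.

2.6 s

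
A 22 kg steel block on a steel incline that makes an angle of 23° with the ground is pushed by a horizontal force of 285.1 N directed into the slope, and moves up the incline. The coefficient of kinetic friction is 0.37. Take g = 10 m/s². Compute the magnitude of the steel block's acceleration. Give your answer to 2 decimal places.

2.74 m/s²

The horizontal push has components F cos 23° = 285.1 × 0.9205 = 262.435 N up the incline and F sin 23° = 285.1 × 0.3907 = 111.389 N pressing into the surface.
The normal force is therefore N = mg cos 23° + F sin 23° = 202.510 + 111.389 = 313.899 N, and kinetic friction down the slope is μN = 0.37 × 313.899 = 116.143 N.
Along the incline: F cos 23° − mg sin 23° − μN = ma, so 262.435 − 85.954 − 116.143 = 22 a, giving a = 2.7426 m/s².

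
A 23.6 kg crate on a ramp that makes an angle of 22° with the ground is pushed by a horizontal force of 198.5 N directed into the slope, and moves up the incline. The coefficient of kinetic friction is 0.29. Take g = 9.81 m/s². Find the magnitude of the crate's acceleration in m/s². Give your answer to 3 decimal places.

The horizontal push has components F cos 22° = 198.5 × 0.9272 = 184.049 N up the incline and F sin 22° = 198.5 × 0.3746 = 74.358 N pressing into the surface.
The normal force is therefore N = mg cos 22° + F sin 22° = 214.662 + 74.358 = 289.020 N, and kinetic friction down the slope is μN = 0.29 × 289.020 = 83.816 N.
Along the incline: F cos 22° − mg sin 22° − μN = ma, so 184.049 − 86.726 − 83.816 = 23.6 a, giving a = 0.5723 m/s².

0.572 m/s²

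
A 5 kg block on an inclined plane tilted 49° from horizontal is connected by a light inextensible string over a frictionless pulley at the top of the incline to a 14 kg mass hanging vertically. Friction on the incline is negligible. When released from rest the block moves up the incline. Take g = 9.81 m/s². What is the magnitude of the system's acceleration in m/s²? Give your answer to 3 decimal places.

For the block on the incline: the weight component along the slope is m₁g sin 49° = 5 × 9.81 × 0.7547 = 37.018 N and the normal force is N = m₁g cos 49° = 32.180 N.
Newton's second law for the block (up-slope positive): T − 37.018 = 5 a. For the hanging mass (downward positive): 14 × 9.81 − T = 14 a.
Adding the two equations eliminates T: 100.322 = 19 a, so a = 5.2801 m/s².

5.280 m/s²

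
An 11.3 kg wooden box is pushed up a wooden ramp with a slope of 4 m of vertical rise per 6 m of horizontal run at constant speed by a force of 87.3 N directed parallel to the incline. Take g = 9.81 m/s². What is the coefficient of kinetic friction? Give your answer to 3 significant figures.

0.280

At constant speed ΣF = 0 along the incline. The applied 87.3 N acts up the slope; the weight component mg sin 33.69° = 61.490 N and kinetic friction μN both act down the slope.
So 87.3 = 61.490 + μ × 92.235, giving μ = (87.3 − 61.490) / 92.235 = 0.2798.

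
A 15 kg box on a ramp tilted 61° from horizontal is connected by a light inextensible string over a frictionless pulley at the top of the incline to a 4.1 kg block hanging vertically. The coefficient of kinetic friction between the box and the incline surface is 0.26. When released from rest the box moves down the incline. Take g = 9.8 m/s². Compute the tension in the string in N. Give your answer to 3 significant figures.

For the box on the incline: the weight component along the slope is m₁g sin 61° = 15 × 9.8 × 0.8746 = 128.566 N and the normal force is N = m₁g cos 61° = 71.267 N.
Kinetic friction opposes the box's motion down the incline: f = μN = 0.26 × 71.267 = 18.529 N acting up the slope.
Newton's second law for the box (down-slope positive): 128.566 − 18.529 − T = 15 a. For the hanging block (upward positive): T − 4.1 × 9.8 = 4.1 a.
Adding the two equations eliminates T: 69.857 = 19.1 a, so a = 3.6574 m/s².
Then from the hanging block's equation, T = 4.1 × (9.8 + 3.6574) = 55.175 N.

55.2 N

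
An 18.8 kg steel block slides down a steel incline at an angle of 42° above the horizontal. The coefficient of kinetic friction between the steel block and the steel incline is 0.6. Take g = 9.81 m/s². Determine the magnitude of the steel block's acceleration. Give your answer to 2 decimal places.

Resolving the weight along the incline: the component pulling the steel block down the slope is mg sin 42° = 18.8 × 9.81 × 0.6691 = 123.401 N, and the normal force is N = mg cos 42° = 18.8 × 9.81 × 0.7431 = 137.048 N.
Kinetic friction acts up the slope with magnitude f = μN = 0.6 × 137.048 = 82.229 N.
Net force along the incline is 123.401 − 82.229 = 41.172 N, so a = 41.172 / 18.8 = 2.1900 m/s².

2.19 m/s²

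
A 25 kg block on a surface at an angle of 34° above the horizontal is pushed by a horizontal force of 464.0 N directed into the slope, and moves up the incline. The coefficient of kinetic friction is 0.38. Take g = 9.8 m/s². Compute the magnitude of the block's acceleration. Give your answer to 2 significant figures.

The horizontal push has components F cos 34° = 464.0 × 0.8290 = 384.656 N up the incline and F sin 34° = 464.0 × 0.5592 = 259.469 N pressing into the surface.
The normal force is therefore N = mg cos 34° + F sin 34° = 203.105 + 259.469 = 462.574 N, and kinetic friction down the slope is μN = 0.38 × 462.574 = 175.778 N.
Along the incline: F cos 34° − mg sin 34° − μN = ma, so 384.656 − 137.004 − 175.778 = 25 a, giving a = 2.8750 m/s².

2.9 m/s²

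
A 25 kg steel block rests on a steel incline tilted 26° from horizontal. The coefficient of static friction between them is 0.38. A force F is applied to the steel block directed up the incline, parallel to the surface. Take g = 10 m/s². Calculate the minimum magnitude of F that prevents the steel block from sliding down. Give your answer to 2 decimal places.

The normal force is N = mg cos 26° = 224.699 N. With F at its minimum the steel block is on the verge of sliding down, so static friction is at its maximum μ_s N = 0.38 × 224.699 = 85.386 N and acts up the slope.
Equilibrium along the incline: F + μ_s N = mg sin 26°, so F = 109.593 − 85.386 = 24.207 N.

24.21 N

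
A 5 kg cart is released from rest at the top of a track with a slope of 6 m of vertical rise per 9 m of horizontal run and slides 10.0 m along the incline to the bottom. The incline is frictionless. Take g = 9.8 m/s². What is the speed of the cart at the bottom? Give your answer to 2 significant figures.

10 m/s

The weight component along the incline is mg sin 33.69° = 27.180 N and the normal force is N = mg cos 33.69° = 40.770 N.
With no friction, a = g sin 33.69° = 5.4361 m/s².
Starting from rest over a distance of 10.0 m, v² = 2aL = 2 × 5.4361 × 10.0 = 108.7220, so v = 10.4270 m/s.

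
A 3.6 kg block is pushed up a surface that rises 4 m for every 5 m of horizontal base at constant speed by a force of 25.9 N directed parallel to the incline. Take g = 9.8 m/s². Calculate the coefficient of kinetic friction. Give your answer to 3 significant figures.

At constant speed ΣF = 0 along the incline. The applied 25.9 N acts up the slope; the weight component mg sin 38.66° = 22.039 N and kinetic friction μN both act down the slope.
So 25.9 = 22.039 + μ × 27.549, giving μ = (25.9 − 22.039) / 27.549 = 0.1402.

0.140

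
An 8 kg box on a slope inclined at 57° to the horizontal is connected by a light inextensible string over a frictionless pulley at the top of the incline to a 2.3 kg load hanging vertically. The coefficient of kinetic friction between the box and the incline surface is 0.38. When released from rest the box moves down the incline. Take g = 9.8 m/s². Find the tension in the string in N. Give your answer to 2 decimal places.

For the box on the incline: the weight component along the slope is m₁g sin 57° = 8 × 9.8 × 0.8387 = 65.754 N and the normal force is N = m₁g cos 57° = 42.700 N.
Kinetic friction opposes the box's motion down the incline: f = μN = 0.38 × 42.700 = 16.226 N acting up the slope.
Newton's second law for the box (down-slope positive): 65.754 − 16.226 − T = 8 a. For the hanging load (upward positive): T − 2.3 × 9.8 = 2.3 a.
Adding the two equations eliminates T: 26.988 = 10.3 a, so a = 2.6202 m/s².
Then from the hanging load's equation, T = 2.3 × (9.8 + 2.6202) = 28.566 N.

28.57 N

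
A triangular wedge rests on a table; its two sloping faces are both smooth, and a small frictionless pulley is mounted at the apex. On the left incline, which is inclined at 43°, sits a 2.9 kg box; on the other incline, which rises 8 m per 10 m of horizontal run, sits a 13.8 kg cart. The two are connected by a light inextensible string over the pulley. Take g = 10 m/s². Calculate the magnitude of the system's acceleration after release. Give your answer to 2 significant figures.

Resolve each weight along its own incline: the 2.9 kg mass has component 2.9 × 10 × sin 43° = 19.778 N down its slope, and the 13.8 kg mass has 13.8 × 10 × sin 38.66° = 86.208 N down its slope.
The 13.8 kg side's 86.208 N exceeds the other side's 19.778 N, so that mass slides down and the 2.9 kg mass slides up. Taking that direction as positive, Newton's second law for the whole system gives 86.208 − 19.778 = (2.9 + 13.8) a, so a = 66.430 / 16.7 = 3.9778 m/s².

4.0 m/s²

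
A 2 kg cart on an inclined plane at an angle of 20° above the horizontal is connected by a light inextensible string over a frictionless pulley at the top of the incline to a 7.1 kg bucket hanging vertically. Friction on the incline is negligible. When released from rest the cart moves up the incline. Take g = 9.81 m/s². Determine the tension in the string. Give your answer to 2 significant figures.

21 N

For the cart on the incline: the weight component along the slope is m₁g sin 20° = 2 × 9.81 × 0.3420 = 6.710 N and the normal force is N = m₁g cos 20° = 18.437 N.
Newton's second law for the cart (up-slope positive): T − 6.710 = 2 a. For the hanging bucket (downward positive): 7.1 × 9.81 − T = 7.1 a.
Adding the two equations eliminates T: 62.941 = 9.1 a, so a = 6.9166 m/s².
Then from the hanging bucket's equation, T = 7.1 × (9.81 − 6.9166) = 20.543 N.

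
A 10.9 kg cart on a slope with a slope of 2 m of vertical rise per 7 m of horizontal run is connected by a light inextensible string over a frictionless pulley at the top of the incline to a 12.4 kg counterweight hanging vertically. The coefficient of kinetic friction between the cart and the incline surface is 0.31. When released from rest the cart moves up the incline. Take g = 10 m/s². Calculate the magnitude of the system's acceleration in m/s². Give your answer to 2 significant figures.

2.6 m/s²

For the cart on the incline: the weight component along the slope is m₁g sin 15.95° = 10.9 × 10 × 0.2747 = 29.942 N and the normal force is N = m₁g cos 15.95° = 104.806 N.
Kinetic friction opposes the cart's motion up the incline: f = μN = 0.31 × 104.806 = 32.490 N acting down the slope.
Newton's second law for the cart (up-slope positive): T − 29.942 − 32.490 = 10.9 a. For the hanging counterweight (downward positive): 12.4 × 10 − T = 12.4 a.
Adding the two equations eliminates T: 61.568 = 23.3 a, so a = 2.6424 m/s².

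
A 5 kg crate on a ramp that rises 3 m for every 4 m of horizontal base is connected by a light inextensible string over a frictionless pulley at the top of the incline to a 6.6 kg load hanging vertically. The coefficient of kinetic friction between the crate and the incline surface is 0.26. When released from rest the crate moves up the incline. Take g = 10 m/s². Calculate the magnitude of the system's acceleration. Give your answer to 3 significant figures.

2.21 m/s²

For the crate on the incline: the weight component along the slope is m₁g sin 36.87° = 5 × 10 × 0.6000 = 30.000 N and the normal force is N = m₁g cos 36.87° = 40.000 N.
Kinetic friction opposes the crate's motion up the incline: f = μN = 0.26 × 40.000 = 10.400 N acting down the slope.
Newton's second law for the crate (up-slope positive): T − 30.000 − 10.400 = 5 a. For the hanging load (downward positive): 6.6 × 10 − T = 6.6 a.
Adding the two equations eliminates T: 25.600 = 11.6 a, so a = 2.2069 m/s².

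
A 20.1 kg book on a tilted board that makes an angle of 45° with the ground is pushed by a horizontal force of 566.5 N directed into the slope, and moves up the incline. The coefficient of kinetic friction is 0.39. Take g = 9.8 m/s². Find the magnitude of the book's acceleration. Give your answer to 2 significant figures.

2.5 m/s²

The horizontal push has components F cos 45° = 566.5 × 0.7071 = 400.572 N up the incline and F sin 45° = 566.5 × 0.7071 = 400.572 N pressing into the surface.
The normal force is therefore N = mg cos 45° + F sin 45° = 139.285 + 400.572 = 539.857 N, and kinetic friction down the slope is μN = 0.39 × 539.857 = 210.544 N.
Along the incline: F cos 45° − mg sin 45° − μN = ma, so 400.572 − 139.285 − 210.544 = 20.1 a, giving a = 2.5245 m/s².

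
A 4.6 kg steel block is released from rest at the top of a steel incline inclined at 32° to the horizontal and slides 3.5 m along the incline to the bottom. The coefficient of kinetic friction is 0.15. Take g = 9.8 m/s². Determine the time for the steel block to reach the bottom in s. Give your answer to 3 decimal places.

1.332 s

The weight component along the incline is mg sin 32° = 23.889 N and the normal force is N = mg cos 32° = 38.230 N.
Friction up the slope is f = μN = 0.15 × 38.230 = 5.734 N, so the net downslope force is 23.889 − 5.734 = 18.155 N and a = 18.155 / 4.6 = 3.9467 m/s².
Starting from rest, L = ½at², so t = √(2L/a) = √(2 × 3.5 / 3.9467) = 1.3318 s.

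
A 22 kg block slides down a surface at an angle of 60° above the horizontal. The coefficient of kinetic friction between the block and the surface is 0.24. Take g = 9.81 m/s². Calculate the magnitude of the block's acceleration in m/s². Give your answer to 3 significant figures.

Resolving the weight along the incline: the component pulling the block down the slope is mg sin 60° = 22 × 9.81 × 0.8660 = 186.900 N, and the normal force is N = mg cos 60° = 22 × 9.81 × 0.5000 = 107.910 N.
Kinetic friction acts up the slope with magnitude f = μN = 0.24 × 107.910 = 25.898 N.
Net force along the incline is 186.900 − 25.898 = 161.002 N, so a = 161.002 / 22 = 7.3183 m/s².

7.32 m/s²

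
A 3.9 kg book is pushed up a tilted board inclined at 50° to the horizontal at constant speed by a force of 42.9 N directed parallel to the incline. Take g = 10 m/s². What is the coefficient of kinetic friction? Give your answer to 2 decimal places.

At constant speed ΣF = 0 along the incline. The applied 42.9 N acts up the slope; the weight component mg sin 50° = 29.876 N and kinetic friction μN both act down the slope.
So 42.9 = 29.876 + μ × 25.069, giving μ = (42.9 − 29.876) / 25.069 = 0.5195.

0.52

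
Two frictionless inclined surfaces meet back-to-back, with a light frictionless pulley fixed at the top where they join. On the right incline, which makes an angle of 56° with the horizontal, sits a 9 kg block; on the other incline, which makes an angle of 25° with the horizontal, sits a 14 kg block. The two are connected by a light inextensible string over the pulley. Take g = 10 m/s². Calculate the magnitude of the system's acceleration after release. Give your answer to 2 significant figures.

Resolve each weight along its own incline: the 9 kg mass has component 9 × 10 × sin 56° = 74.613 N down its slope, and the 14 kg mass has 14 × 10 × sin 25° = 59.167 N down its slope.
The 9 kg side's 74.613 N exceeds the other side's 59.167 N, so that mass slides down and the 14 kg mass slides up. Taking that direction as positive, Newton's second law for the whole system gives 74.613 − 59.167 = (9 + 14) a, so a = 15.446 / 23 = 0.6716 m/s².

0.67 m/s²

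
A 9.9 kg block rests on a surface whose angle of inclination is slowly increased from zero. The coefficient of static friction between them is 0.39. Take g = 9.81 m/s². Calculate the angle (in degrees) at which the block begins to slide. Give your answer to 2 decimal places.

21.31°

At the threshold of sliding, static friction is at its maximum μ_s N and exactly balances the weight component along the incline: mg sin θ = μ_s mg cos θ.
Hence tan θ = μ_s = 0.39, so θ = arctan(0.39) = 21.3058°.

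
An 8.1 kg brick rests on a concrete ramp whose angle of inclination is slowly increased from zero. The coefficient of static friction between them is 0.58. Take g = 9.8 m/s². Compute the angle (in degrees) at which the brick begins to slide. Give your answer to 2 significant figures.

30°

At the threshold of sliding, static friction is at its maximum μ_s N and exactly balances the weight component along the incline: mg sin θ = μ_s mg cos θ.
Hence tan θ = μ_s = 0.58, so θ = arctan(0.58) = 30.1137°.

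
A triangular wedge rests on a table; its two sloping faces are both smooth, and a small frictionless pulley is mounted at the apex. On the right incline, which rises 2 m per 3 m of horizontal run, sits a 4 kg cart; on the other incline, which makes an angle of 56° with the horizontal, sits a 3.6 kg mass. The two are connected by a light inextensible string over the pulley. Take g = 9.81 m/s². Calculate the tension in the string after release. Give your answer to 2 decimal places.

Resolve each weight along its own incline: the 4 kg mass has component 4 × 9.81 × sin 33.69° = 21.766 N down its slope, and the 3.6 kg mass has 3.6 × 9.81 × sin 56° = 29.278 N down its slope.
The 3.6 kg side's 29.278 N exceeds the other side's 21.766 N, so that mass slides down and the 4 kg mass slides up. Taking that direction as positive, Newton's second law for the whole system gives 29.278 − 21.766 = (4 + 3.6) a, so a = 7.512 / 7.6 = 0.9884 m/s².
For the 4 kg mass (up-slope positive): T − 21.766 = 4 × 0.9884, so T = 25.720 N.

25.72 N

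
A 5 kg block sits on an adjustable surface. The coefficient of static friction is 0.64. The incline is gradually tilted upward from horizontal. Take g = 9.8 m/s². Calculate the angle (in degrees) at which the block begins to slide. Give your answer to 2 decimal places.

32.62°

At the threshold of sliding, static friction is at its maximum μ_s N and exactly balances the weight component along the incline: mg sin θ = μ_s mg cos θ.
Hence tan θ = μ_s = 0.64, so θ = arctan(0.64) = 32.6192°.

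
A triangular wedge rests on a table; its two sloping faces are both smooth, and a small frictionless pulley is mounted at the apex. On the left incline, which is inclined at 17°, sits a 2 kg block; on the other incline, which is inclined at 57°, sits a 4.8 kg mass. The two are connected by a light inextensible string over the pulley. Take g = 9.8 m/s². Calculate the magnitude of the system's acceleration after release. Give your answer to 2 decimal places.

Resolve each weight along its own incline: the 2 kg mass has component 2 × 9.8 × sin 17° = 5.730 N down its slope, and the 4.8 kg mass has 4.8 × 9.8 × sin 57° = 39.451 N down its slope.
The 4.8 kg side's 39.451 N exceeds the other side's 5.730 N, so that mass slides down and the 2 kg mass slides up. Taking that direction as positive, Newton's second law for the whole system gives 39.451 − 5.730 = (2 + 4.8) a, so a = 33.721 / 6.8 = 4.9590 m/s².

4.96 m/s²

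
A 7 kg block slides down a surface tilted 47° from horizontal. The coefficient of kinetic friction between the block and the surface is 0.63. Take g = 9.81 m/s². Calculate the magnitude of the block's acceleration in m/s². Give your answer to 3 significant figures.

Resolving the weight along the incline: the component pulling the block down the slope is mg sin 47° = 7 × 9.81 × 0.7314 = 50.225 N, and the normal force is N = mg cos 47° = 7 × 9.81 × 0.6820 = 46.833 N.
Kinetic friction acts up the slope with magnitude f = μN = 0.63 × 46.833 = 29.505 N.
Net force along the incline is 50.225 − 29.505 = 20.720 N, so a = 20.720 / 7 = 2.9600 m/s².

2.96 m/s²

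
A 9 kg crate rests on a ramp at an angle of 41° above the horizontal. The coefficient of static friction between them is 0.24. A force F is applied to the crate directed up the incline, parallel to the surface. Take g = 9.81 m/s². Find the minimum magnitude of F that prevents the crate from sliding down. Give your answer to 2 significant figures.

The normal force is N = mg cos 41° = 66.633 N. With F at its minimum the crate is on the verge of sliding down, so static friction is at its maximum μ_s N = 0.24 × 66.633 = 15.992 N and acts up the slope.
Equilibrium along the incline: F + μ_s N = mg sin 41°, so F = 57.923 − 15.992 = 41.931 N.

42 N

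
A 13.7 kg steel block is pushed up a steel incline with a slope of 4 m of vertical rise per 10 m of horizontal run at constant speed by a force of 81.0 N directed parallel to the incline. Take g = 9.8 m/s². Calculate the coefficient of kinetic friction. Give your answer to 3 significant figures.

0.250

At constant speed ΣF = 0 along the incline. The applied 81.0 N acts up the slope; the weight component mg sin 21.80° = 49.863 N and kinetic friction μN both act down the slope.
So 81.0 = 49.863 + μ × 124.657, giving μ = (81.0 − 49.863) / 124.657 = 0.2498.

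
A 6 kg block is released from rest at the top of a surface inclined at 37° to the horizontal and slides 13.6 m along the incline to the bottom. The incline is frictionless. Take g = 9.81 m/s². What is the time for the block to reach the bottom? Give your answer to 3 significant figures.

2.15 s

The weight component along the incline is mg sin 37° = 35.423 N and the normal force is N = mg cos 37° = 47.008 N.
With no friction, a = g sin 37° = 5.9038 m/s².
Starting from rest, L = ½at², so t = √(2L/a) = √(2 × 13.6 / 5.9038) = 2.1464 s.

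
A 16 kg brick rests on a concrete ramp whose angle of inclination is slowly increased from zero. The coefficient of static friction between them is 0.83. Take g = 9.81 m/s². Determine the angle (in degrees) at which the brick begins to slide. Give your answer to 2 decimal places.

39.69°

At the threshold of sliding, static friction is at its maximum μ_s N and exactly balances the weight component along the incline: mg sin θ = μ_s mg cos θ.
Hence tan θ = μ_s = 0.83, so θ = arctan(0.83) = 39.6927°.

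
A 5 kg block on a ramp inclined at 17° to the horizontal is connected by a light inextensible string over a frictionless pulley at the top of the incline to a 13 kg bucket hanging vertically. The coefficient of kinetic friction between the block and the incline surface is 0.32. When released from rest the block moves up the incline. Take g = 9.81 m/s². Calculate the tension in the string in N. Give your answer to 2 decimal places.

For the block on the incline: the weight component along the slope is m₁g sin 17° = 5 × 9.81 × 0.2924 = 14.342 N and the normal force is N = m₁g cos 17° = 46.907 N.
Kinetic friction opposes the block's motion up the incline: f = μN = 0.32 × 46.907 = 15.010 N acting down the slope.
Newton's second law for the block (up-slope positive): T − 14.342 − 15.010 = 5 a. For the hanging bucket (downward positive): 13 × 9.81 − T = 13 a.
Adding the two equations eliminates T: 98.178 = 18 a, so a = 5.4543 m/s².
Then from the hanging bucket's equation, T = 13 × (9.81 − 5.4543) = 56.624 N.

56.62 N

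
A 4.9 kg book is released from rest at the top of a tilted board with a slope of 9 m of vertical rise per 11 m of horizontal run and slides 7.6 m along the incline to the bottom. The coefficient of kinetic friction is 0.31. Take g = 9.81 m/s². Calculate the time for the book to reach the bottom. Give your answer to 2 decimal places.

1.98 s

The weight component along the incline is mg sin 39.29° = 30.439 N and the normal force is N = mg cos 39.29° = 37.203 N.
Friction up the slope is f = μN = 0.31 × 37.203 = 11.533 N, so the net downslope force is 30.439 − 11.533 = 18.906 N and a = 18.906 / 4.9 = 3.8584 m/s².
Starting from rest, L = ½at², so t = √(2L/a) = √(2 × 7.6 / 3.8584) = 1.9848 s.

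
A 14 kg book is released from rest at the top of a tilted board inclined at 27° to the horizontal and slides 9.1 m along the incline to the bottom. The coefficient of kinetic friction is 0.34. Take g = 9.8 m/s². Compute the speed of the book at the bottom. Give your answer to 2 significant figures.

5.2 m/s

The weight component along the incline is mg sin 27° = 62.287 N and the normal force is N = mg cos 27° = 122.246 N.
Friction up the slope is f = μN = 0.34 × 122.246 = 41.564 N, so the net downslope force is 62.287 − 41.564 = 20.723 N and a = 20.723 / 14 = 1.4802 m/s².
Starting from rest over a distance of 9.1 m, v² = 2aL = 2 × 1.4802 × 9.1 = 26.9396, so v = 5.1903 m/s.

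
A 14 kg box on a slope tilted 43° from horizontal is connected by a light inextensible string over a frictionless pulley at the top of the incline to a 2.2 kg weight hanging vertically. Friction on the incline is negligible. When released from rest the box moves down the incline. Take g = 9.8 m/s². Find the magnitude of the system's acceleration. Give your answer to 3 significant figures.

4.45 m/s²

For the box on the incline: the weight component along the slope is m₁g sin 43° = 14 × 9.8 × 0.6820 = 93.570 N and the normal force is N = m₁g cos 43° = 100.342 N.
Newton's second law for the box (down-slope positive): 93.570 − T = 14 a. For the hanging weight (upward positive): T − 2.2 × 9.8 = 2.2 a.
Adding the two equations eliminates T: 72.010 = 16.2 a, so a = 4.4451 m/s².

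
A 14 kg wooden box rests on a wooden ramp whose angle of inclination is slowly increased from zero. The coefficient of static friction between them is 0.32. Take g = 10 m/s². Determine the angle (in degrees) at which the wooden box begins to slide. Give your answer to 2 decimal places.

At the threshold of sliding, static friction is at its maximum μ_s N and exactly balances the weight component along the incline: mg sin θ = μ_s mg cos θ.
Hence tan θ = μ_s = 0.32, so θ = arctan(0.32) = 17.7447°.

17.74°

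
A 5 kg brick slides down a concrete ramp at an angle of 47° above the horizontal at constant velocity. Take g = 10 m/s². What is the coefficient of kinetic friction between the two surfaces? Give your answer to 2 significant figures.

At constant velocity the net force along the incline is zero: mg sin 47° = μ mg cos 47°.
So μ = tan 47° = 0.7314 / 0.6820 = 1.0724.

1.1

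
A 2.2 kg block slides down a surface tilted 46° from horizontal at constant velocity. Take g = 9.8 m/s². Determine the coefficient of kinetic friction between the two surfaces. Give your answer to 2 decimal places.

At constant velocity the net force along the incline is zero: mg sin 46° = μ mg cos 46°.
So μ = tan 46° = 0.7193 / 0.6947 = 1.0354.

1.04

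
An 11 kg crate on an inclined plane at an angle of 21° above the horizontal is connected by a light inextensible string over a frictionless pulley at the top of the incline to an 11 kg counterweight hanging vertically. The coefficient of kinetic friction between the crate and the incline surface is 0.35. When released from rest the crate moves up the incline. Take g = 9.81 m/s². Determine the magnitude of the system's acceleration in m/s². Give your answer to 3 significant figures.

For the crate on the incline: the weight component along the slope is m₁g sin 21° = 11 × 9.81 × 0.3584 = 38.675 N and the normal force is N = m₁g cos 21° = 100.743 N.
Kinetic friction opposes the crate's motion up the incline: f = μN = 0.35 × 100.743 = 35.260 N acting down the slope.
Newton's second law for the crate (up-slope positive): T − 38.675 − 35.260 = 11 a. For the hanging counterweight (downward positive): 11 × 9.81 − T = 11 a.
Adding the two equations eliminates T: 33.975 = 22 a, so a = 1.5443 m/s².

1.54 m/s²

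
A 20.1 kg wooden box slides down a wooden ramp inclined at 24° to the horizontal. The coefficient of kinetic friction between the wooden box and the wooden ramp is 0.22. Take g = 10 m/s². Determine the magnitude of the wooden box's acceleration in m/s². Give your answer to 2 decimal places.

2.06 m/s²

Resolving the weight along the incline: the component pulling the wooden box down the slope is mg sin 24° = 20.1 × 10 × 0.4067 = 81.747 N, and the normal force is N = mg cos 24° = 20.1 × 10 × 0.9135 = 183.613 N.
Kinetic friction acts up the slope with magnitude f = μN = 0.22 × 183.613 = 40.395 N.
Net force along the incline is 81.747 − 40.395 = 41.352 N, so a = 41.352 / 20.1 = 2.0573 m/s².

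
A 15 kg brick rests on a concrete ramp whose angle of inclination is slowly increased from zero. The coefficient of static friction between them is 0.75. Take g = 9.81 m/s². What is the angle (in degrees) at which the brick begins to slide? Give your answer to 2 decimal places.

At the threshold of sliding, static friction is at its maximum μ_s N and exactly balances the weight component along the incline: mg sin θ = μ_s mg cos θ.
Hence tan θ = μ_s = 0.75, so θ = arctan(0.75) = 36.8699°.

36.87°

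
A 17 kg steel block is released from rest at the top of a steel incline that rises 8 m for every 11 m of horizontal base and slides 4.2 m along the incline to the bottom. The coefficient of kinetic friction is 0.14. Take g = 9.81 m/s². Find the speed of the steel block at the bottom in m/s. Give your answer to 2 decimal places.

6.26 m/s

The weight component along the incline is mg sin 36.03° = 98.089 N and the normal force is N = mg cos 36.03° = 134.873 N.
Friction up the slope is f = μN = 0.14 × 134.873 = 18.882 N, so the net downslope force is 98.089 − 18.882 = 79.207 N and a = 79.207 / 17 = 4.6592 m/s².
Starting from rest over a distance of 4.2 m, v² = 2aL = 2 × 4.6592 × 4.2 = 39.1373, so v = 6.2560 m/s.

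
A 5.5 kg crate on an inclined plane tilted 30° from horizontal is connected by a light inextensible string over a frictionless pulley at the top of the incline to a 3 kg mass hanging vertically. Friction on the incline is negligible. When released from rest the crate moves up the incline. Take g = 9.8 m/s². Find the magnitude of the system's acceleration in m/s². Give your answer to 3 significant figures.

For the crate on the incline: the weight component along the slope is m₁g sin 30° = 5.5 × 9.8 × 0.5000 = 26.950 N and the normal force is N = m₁g cos 30° = 46.679 N.
Newton's second law for the crate (up-slope positive): T − 26.950 = 5.5 a. For the hanging mass (downward positive): 3 × 9.8 − T = 3 a.
Adding the two equations eliminates T: 2.450 = 8.5 a, so a = 0.2882 m/s².

0.288 m/s²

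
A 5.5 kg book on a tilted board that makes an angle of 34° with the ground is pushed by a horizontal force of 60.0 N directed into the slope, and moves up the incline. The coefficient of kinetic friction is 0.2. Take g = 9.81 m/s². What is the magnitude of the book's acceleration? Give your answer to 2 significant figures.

The horizontal push has components F cos 34° = 60.0 × 0.8290 = 49.740 N up the incline and F sin 34° = 60.0 × 0.5592 = 33.552 N pressing into the surface.
The normal force is therefore N = mg cos 34° + F sin 34° = 44.729 + 33.552 = 78.281 N, and kinetic friction down the slope is μN = 0.2 × 78.281 = 15.656 N.
Along the incline: F cos 34° − mg sin 34° − μN = ma, so 49.740 − 30.172 − 15.656 = 5.5 a, giving a = 0.7113 m/s².

0.71 m/s²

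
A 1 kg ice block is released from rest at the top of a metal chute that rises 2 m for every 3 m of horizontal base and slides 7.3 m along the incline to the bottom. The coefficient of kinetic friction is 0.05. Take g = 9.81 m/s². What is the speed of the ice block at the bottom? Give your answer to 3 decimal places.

8.573 m/s

The weight component along the incline is mg sin 33.69° = 5.442 N and the normal force is N = mg cos 33.69° = 8.162 N.
Friction up the slope is f = μN = 0.05 × 8.162 = 0.408 N, so the net downslope force is 5.442 − 0.408 = 5.034 N and a = 5.034 / 1 = 5.0340 m/s².
Starting from rest over a distance of 7.3 m, v² = 2aL = 2 × 5.0340 × 7.3 = 73.4964, so v = 8.5730 m/s.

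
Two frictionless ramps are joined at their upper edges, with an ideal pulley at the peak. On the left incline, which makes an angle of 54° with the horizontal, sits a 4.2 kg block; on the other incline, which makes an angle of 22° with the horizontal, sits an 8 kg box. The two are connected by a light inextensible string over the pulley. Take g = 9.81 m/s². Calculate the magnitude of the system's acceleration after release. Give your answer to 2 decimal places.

0.32 m/s²

Resolve each weight along its own incline: the 4.2 kg mass has component 4.2 × 9.81 × sin 54° = 33.333 N down its slope, and the 8 kg mass has 8 × 9.81 × sin 22° = 29.399 N down its slope.
The 4.2 kg side's 33.333 N exceeds the other side's 29.399 N, so that mass slides down and the 8 kg mass slides up. Taking that direction as positive, Newton's second law for the whole system gives 33.333 − 29.399 = (4.2 + 8) a, so a = 3.934 / 12.2 = 0.3225 m/s².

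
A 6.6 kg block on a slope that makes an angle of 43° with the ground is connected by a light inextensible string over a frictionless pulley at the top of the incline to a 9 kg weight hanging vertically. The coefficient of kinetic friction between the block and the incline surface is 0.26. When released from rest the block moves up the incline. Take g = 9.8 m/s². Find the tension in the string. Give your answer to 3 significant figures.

For the block on the incline: the weight component along the slope is m₁g sin 43° = 6.6 × 9.8 × 0.6820 = 44.112 N and the normal force is N = m₁g cos 43° = 47.304 N.
Kinetic friction opposes the block's motion up the incline: f = μN = 0.26 × 47.304 = 12.299 N acting down the slope.
Newton's second law for the block (up-slope positive): T − 44.112 − 12.299 = 6.6 a. For the hanging weight (downward positive): 9 × 9.8 − T = 9 a.
Adding the two equations eliminates T: 31.789 = 15.6 a, so a = 2.0378 m/s².
Then from the hanging weight's equation, T = 9 × (9.8 − 2.0378) = 69.860 N.

69.9 N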